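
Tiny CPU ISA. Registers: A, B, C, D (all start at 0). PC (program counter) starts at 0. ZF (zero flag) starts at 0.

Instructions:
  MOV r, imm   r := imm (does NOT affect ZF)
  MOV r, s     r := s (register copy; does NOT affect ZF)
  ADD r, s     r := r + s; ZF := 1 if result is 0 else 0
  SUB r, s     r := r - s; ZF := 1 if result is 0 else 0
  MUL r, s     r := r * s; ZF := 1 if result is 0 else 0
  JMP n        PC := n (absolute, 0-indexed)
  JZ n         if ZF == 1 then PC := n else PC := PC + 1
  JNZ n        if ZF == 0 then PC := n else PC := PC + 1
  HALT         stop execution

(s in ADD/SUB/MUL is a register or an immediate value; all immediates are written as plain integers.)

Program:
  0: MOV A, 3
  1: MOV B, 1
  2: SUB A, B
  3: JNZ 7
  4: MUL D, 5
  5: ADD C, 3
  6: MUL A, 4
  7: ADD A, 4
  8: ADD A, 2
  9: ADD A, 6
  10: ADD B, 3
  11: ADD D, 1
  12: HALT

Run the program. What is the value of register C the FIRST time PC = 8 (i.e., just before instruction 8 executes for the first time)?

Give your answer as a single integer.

Step 1: PC=0 exec 'MOV A, 3'. After: A=3 B=0 C=0 D=0 ZF=0 PC=1
Step 2: PC=1 exec 'MOV B, 1'. After: A=3 B=1 C=0 D=0 ZF=0 PC=2
Step 3: PC=2 exec 'SUB A, B'. After: A=2 B=1 C=0 D=0 ZF=0 PC=3
Step 4: PC=3 exec 'JNZ 7'. After: A=2 B=1 C=0 D=0 ZF=0 PC=7
Step 5: PC=7 exec 'ADD A, 4'. After: A=6 B=1 C=0 D=0 ZF=0 PC=8
First time PC=8: C=0

0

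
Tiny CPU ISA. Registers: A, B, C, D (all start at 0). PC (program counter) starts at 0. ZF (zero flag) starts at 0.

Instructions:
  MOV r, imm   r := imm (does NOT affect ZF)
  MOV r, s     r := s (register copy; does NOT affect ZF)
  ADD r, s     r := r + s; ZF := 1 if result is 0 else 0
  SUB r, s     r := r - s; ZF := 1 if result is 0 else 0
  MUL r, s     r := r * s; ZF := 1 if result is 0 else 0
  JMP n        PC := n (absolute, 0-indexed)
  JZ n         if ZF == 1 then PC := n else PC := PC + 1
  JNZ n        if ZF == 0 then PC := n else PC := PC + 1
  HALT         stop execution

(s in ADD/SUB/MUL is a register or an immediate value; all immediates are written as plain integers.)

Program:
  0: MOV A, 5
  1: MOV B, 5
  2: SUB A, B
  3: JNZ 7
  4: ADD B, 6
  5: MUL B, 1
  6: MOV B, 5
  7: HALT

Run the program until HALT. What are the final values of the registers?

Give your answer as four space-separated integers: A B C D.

Step 1: PC=0 exec 'MOV A, 5'. After: A=5 B=0 C=0 D=0 ZF=0 PC=1
Step 2: PC=1 exec 'MOV B, 5'. After: A=5 B=5 C=0 D=0 ZF=0 PC=2
Step 3: PC=2 exec 'SUB A, B'. After: A=0 B=5 C=0 D=0 ZF=1 PC=3
Step 4: PC=3 exec 'JNZ 7'. After: A=0 B=5 C=0 D=0 ZF=1 PC=4
Step 5: PC=4 exec 'ADD B, 6'. After: A=0 B=11 C=0 D=0 ZF=0 PC=5
Step 6: PC=5 exec 'MUL B, 1'. After: A=0 B=11 C=0 D=0 ZF=0 PC=6
Step 7: PC=6 exec 'MOV B, 5'. After: A=0 B=5 C=0 D=0 ZF=0 PC=7
Step 8: PC=7 exec 'HALT'. After: A=0 B=5 C=0 D=0 ZF=0 PC=7 HALTED

Answer: 0 5 0 0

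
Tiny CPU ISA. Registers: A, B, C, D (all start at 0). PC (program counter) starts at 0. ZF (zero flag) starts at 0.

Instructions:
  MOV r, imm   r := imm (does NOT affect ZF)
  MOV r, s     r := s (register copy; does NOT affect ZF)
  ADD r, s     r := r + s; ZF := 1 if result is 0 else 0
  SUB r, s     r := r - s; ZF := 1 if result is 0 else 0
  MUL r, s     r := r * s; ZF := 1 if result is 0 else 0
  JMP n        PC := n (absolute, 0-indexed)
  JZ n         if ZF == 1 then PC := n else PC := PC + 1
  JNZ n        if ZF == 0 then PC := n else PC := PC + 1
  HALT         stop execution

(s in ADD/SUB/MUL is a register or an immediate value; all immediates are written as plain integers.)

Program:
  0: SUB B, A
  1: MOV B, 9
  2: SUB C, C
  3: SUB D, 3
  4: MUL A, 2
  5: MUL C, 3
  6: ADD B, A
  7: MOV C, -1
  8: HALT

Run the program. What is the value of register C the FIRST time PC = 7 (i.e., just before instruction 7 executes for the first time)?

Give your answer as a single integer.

Step 1: PC=0 exec 'SUB B, A'. After: A=0 B=0 C=0 D=0 ZF=1 PC=1
Step 2: PC=1 exec 'MOV B, 9'. After: A=0 B=9 C=0 D=0 ZF=1 PC=2
Step 3: PC=2 exec 'SUB C, C'. After: A=0 B=9 C=0 D=0 ZF=1 PC=3
Step 4: PC=3 exec 'SUB D, 3'. After: A=0 B=9 C=0 D=-3 ZF=0 PC=4
Step 5: PC=4 exec 'MUL A, 2'. After: A=0 B=9 C=0 D=-3 ZF=1 PC=5
Step 6: PC=5 exec 'MUL C, 3'. After: A=0 B=9 C=0 D=-3 ZF=1 PC=6
Step 7: PC=6 exec 'ADD B, A'. After: A=0 B=9 C=0 D=-3 ZF=0 PC=7
First time PC=7: C=0

0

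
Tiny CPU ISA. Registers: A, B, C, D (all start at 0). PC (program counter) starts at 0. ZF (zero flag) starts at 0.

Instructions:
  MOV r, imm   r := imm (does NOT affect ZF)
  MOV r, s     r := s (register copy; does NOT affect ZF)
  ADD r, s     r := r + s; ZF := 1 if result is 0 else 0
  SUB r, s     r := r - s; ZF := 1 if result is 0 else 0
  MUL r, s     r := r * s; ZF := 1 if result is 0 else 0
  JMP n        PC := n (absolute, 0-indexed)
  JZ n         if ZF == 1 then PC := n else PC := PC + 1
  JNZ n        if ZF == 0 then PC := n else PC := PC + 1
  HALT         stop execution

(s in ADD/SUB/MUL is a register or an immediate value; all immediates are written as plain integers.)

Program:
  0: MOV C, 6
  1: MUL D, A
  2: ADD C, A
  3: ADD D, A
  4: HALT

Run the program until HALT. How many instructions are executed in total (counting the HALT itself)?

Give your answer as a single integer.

Answer: 5

Derivation:
Step 1: PC=0 exec 'MOV C, 6'. After: A=0 B=0 C=6 D=0 ZF=0 PC=1
Step 2: PC=1 exec 'MUL D, A'. After: A=0 B=0 C=6 D=0 ZF=1 PC=2
Step 3: PC=2 exec 'ADD C, A'. After: A=0 B=0 C=6 D=0 ZF=0 PC=3
Step 4: PC=3 exec 'ADD D, A'. After: A=0 B=0 C=6 D=0 ZF=1 PC=4
Step 5: PC=4 exec 'HALT'. After: A=0 B=0 C=6 D=0 ZF=1 PC=4 HALTED
Total instructions executed: 5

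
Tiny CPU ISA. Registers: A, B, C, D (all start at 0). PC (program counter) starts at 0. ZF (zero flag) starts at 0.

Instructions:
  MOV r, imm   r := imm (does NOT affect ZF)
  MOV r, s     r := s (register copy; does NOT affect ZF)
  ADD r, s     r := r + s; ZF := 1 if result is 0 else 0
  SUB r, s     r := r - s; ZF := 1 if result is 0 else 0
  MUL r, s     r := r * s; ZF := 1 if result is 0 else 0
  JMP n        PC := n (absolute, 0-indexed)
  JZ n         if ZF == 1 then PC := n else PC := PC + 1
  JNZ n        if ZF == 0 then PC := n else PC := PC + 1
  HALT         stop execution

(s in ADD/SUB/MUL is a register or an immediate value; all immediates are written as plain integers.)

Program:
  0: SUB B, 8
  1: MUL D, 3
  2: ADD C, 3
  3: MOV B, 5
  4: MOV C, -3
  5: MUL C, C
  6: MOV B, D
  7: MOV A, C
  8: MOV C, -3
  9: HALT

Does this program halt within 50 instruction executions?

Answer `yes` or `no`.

Step 1: PC=0 exec 'SUB B, 8'. After: A=0 B=-8 C=0 D=0 ZF=0 PC=1
Step 2: PC=1 exec 'MUL D, 3'. After: A=0 B=-8 C=0 D=0 ZF=1 PC=2
Step 3: PC=2 exec 'ADD C, 3'. After: A=0 B=-8 C=3 D=0 ZF=0 PC=3
Step 4: PC=3 exec 'MOV B, 5'. After: A=0 B=5 C=3 D=0 ZF=0 PC=4
Step 5: PC=4 exec 'MOV C, -3'. After: A=0 B=5 C=-3 D=0 ZF=0 PC=5
Step 6: PC=5 exec 'MUL C, C'. After: A=0 B=5 C=9 D=0 ZF=0 PC=6
Step 7: PC=6 exec 'MOV B, D'. After: A=0 B=0 C=9 D=0 ZF=0 PC=7
Step 8: PC=7 exec 'MOV A, C'. After: A=9 B=0 C=9 D=0 ZF=0 PC=8
Step 9: PC=8 exec 'MOV C, -3'. After: A=9 B=0 C=-3 D=0 ZF=0 PC=9
Step 10: PC=9 exec 'HALT'. After: A=9 B=0 C=-3 D=0 ZF=0 PC=9 HALTED

Answer: yes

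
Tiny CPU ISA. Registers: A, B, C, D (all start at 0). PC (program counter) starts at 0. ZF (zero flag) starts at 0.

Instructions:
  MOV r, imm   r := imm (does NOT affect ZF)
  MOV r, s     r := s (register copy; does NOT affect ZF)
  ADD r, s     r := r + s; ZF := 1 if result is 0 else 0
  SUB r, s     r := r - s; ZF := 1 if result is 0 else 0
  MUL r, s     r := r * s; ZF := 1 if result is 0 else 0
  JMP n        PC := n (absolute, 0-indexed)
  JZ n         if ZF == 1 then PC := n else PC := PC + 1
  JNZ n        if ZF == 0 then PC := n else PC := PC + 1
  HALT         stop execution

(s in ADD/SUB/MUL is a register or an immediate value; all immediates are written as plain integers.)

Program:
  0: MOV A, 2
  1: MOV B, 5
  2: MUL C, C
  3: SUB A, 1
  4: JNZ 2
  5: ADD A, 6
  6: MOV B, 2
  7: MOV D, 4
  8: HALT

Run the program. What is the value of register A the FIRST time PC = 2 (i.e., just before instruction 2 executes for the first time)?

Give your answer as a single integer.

Step 1: PC=0 exec 'MOV A, 2'. After: A=2 B=0 C=0 D=0 ZF=0 PC=1
Step 2: PC=1 exec 'MOV B, 5'. After: A=2 B=5 C=0 D=0 ZF=0 PC=2
First time PC=2: A=2

2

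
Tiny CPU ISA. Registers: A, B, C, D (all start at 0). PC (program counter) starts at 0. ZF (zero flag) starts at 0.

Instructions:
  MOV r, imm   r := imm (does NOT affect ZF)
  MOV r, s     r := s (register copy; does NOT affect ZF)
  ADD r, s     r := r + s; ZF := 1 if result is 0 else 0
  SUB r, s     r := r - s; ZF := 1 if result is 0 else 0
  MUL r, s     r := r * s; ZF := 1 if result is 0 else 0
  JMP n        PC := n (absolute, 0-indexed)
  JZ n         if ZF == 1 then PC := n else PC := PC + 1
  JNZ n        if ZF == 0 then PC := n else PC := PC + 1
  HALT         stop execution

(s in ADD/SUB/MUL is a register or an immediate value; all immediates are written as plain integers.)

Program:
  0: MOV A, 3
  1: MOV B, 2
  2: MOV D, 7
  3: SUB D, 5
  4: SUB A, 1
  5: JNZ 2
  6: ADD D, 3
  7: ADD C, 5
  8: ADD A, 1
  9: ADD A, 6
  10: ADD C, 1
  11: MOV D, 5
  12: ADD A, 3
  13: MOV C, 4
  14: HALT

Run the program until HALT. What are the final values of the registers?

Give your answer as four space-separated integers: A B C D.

Answer: 10 2 4 5

Derivation:
Step 1: PC=0 exec 'MOV A, 3'. After: A=3 B=0 C=0 D=0 ZF=0 PC=1
Step 2: PC=1 exec 'MOV B, 2'. After: A=3 B=2 C=0 D=0 ZF=0 PC=2
Step 3: PC=2 exec 'MOV D, 7'. After: A=3 B=2 C=0 D=7 ZF=0 PC=3
Step 4: PC=3 exec 'SUB D, 5'. After: A=3 B=2 C=0 D=2 ZF=0 PC=4
Step 5: PC=4 exec 'SUB A, 1'. After: A=2 B=2 C=0 D=2 ZF=0 PC=5
Step 6: PC=5 exec 'JNZ 2'. After: A=2 B=2 C=0 D=2 ZF=0 PC=2
Step 7: PC=2 exec 'MOV D, 7'. After: A=2 B=2 C=0 D=7 ZF=0 PC=3
Step 8: PC=3 exec 'SUB D, 5'. After: A=2 B=2 C=0 D=2 ZF=0 PC=4
Step 9: PC=4 exec 'SUB A, 1'. After: A=1 B=2 C=0 D=2 ZF=0 PC=5
Step 10: PC=5 exec 'JNZ 2'. After: A=1 B=2 C=0 D=2 ZF=0 PC=2
Step 11: PC=2 exec 'MOV D, 7'. After: A=1 B=2 C=0 D=7 ZF=0 PC=3
Step 12: PC=3 exec 'SUB D, 5'. After: A=1 B=2 C=0 D=2 ZF=0 PC=4
Step 13: PC=4 exec 'SUB A, 1'. After: A=0 B=2 C=0 D=2 ZF=1 PC=5
Step 14: PC=5 exec 'JNZ 2'. After: A=0 B=2 C=0 D=2 ZF=1 PC=6
Step 15: PC=6 exec 'ADD D, 3'. After: A=0 B=2 C=0 D=5 ZF=0 PC=7
Step 16: PC=7 exec 'ADD C, 5'. After: A=0 B=2 C=5 D=5 ZF=0 PC=8
Step 17: PC=8 exec 'ADD A, 1'. After: A=1 B=2 C=5 D=5 ZF=0 PC=9
Step 18: PC=9 exec 'ADD A, 6'. After: A=7 B=2 C=5 D=5 ZF=0 PC=10
Step 19: PC=10 exec 'ADD C, 1'. After: A=7 B=2 C=6 D=5 ZF=0 PC=11
Step 20: PC=11 exec 'MOV D, 5'. After: A=7 B=2 C=6 D=5 ZF=0 PC=12
Step 21: PC=12 exec 'ADD A, 3'. After: A=10 B=2 C=6 D=5 ZF=0 PC=13
Step 22: PC=13 exec 'MOV C, 4'. After: A=10 B=2 C=4 D=5 ZF=0 PC=14
Step 23: PC=14 exec 'HALT'. After: A=10 B=2 C=4 D=5 ZF=0 PC=14 HALTED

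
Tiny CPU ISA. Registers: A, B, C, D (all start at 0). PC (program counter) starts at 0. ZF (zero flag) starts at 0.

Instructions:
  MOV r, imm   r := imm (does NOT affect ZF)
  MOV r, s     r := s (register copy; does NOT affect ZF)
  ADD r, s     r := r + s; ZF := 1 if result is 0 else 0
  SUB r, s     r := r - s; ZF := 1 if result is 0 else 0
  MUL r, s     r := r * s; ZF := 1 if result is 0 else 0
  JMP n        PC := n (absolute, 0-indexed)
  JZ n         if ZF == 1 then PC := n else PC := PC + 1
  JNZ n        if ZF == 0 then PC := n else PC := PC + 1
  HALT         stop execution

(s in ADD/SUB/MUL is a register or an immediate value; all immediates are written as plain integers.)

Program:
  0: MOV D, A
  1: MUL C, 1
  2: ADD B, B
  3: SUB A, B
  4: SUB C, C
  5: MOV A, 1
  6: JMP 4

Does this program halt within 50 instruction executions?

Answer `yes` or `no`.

Answer: no

Derivation:
Step 1: PC=0 exec 'MOV D, A'. After: A=0 B=0 C=0 D=0 ZF=0 PC=1
Step 2: PC=1 exec 'MUL C, 1'. After: A=0 B=0 C=0 D=0 ZF=1 PC=2
Step 3: PC=2 exec 'ADD B, B'. After: A=0 B=0 C=0 D=0 ZF=1 PC=3
Step 4: PC=3 exec 'SUB A, B'. After: A=0 B=0 C=0 D=0 ZF=1 PC=4
Step 5: PC=4 exec 'SUB C, C'. After: A=0 B=0 C=0 D=0 ZF=1 PC=5
Step 6: PC=5 exec 'MOV A, 1'. After: A=1 B=0 C=0 D=0 ZF=1 PC=6
Step 7: PC=6 exec 'JMP 4'. After: A=1 B=0 C=0 D=0 ZF=1 PC=4
Step 8: PC=4 exec 'SUB C, C'. After: A=1 B=0 C=0 D=0 ZF=1 PC=5
Step 9: PC=5 exec 'MOV A, 1'. After: A=1 B=0 C=0 D=0 ZF=1 PC=6
State after step 9 equals state after step 6: the program is in a cycle of length 3 and will never halt.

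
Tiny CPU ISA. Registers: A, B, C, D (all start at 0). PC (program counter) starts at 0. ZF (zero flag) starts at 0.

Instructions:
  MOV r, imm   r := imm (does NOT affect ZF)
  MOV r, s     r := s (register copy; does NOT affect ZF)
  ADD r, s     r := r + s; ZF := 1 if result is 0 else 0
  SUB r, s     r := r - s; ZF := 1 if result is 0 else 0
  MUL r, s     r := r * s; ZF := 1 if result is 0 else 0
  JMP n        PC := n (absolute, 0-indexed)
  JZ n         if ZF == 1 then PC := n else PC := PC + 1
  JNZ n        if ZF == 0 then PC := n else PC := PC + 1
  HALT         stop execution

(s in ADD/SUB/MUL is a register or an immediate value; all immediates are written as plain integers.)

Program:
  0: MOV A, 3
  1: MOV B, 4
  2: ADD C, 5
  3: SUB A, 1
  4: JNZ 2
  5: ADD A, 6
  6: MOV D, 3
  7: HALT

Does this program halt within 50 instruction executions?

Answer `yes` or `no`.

Step 1: PC=0 exec 'MOV A, 3'. After: A=3 B=0 C=0 D=0 ZF=0 PC=1
Step 2: PC=1 exec 'MOV B, 4'. After: A=3 B=4 C=0 D=0 ZF=0 PC=2
Step 3: PC=2 exec 'ADD C, 5'. After: A=3 B=4 C=5 D=0 ZF=0 PC=3
Step 4: PC=3 exec 'SUB A, 1'. After: A=2 B=4 C=5 D=0 ZF=0 PC=4
Step 5: PC=4 exec 'JNZ 2'. After: A=2 B=4 C=5 D=0 ZF=0 PC=2
Step 6: PC=2 exec 'ADD C, 5'. After: A=2 B=4 C=10 D=0 ZF=0 PC=3
Step 7: PC=3 exec 'SUB A, 1'. After: A=1 B=4 C=10 D=0 ZF=0 PC=4
Step 8: PC=4 exec 'JNZ 2'. After: A=1 B=4 C=10 D=0 ZF=0 PC=2
Step 9: PC=2 exec 'ADD C, 5'. After: A=1 B=4 C=15 D=0 ZF=0 PC=3
Step 10: PC=3 exec 'SUB A, 1'. After: A=0 B=4 C=15 D=0 ZF=1 PC=4
Step 11: PC=4 exec 'JNZ 2'. After: A=0 B=4 C=15 D=0 ZF=1 PC=5
Step 12: PC=5 exec 'ADD A, 6'. After: A=6 B=4 C=15 D=0 ZF=0 PC=6
Step 13: PC=6 exec 'MOV D, 3'. After: A=6 B=4 C=15 D=3 ZF=0 PC=7
Step 14: PC=7 exec 'HALT'. After: A=6 B=4 C=15 D=3 ZF=0 PC=7 HALTED

Answer: yes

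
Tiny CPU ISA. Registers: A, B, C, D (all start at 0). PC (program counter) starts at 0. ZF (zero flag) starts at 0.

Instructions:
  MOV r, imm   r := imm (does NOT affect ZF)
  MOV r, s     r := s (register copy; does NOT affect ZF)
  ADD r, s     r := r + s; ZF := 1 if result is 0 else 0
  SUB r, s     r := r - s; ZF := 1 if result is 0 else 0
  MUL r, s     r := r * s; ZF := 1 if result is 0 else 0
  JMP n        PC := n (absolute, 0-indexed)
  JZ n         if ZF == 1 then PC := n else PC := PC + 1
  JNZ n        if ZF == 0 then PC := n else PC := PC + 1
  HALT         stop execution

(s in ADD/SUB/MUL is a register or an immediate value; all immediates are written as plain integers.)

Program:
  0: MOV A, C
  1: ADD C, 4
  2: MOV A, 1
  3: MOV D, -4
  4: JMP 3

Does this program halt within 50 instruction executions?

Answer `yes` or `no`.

Answer: no

Derivation:
Step 1: PC=0 exec 'MOV A, C'. After: A=0 B=0 C=0 D=0 ZF=0 PC=1
Step 2: PC=1 exec 'ADD C, 4'. After: A=0 B=0 C=4 D=0 ZF=0 PC=2
Step 3: PC=2 exec 'MOV A, 1'. After: A=1 B=0 C=4 D=0 ZF=0 PC=3
Step 4: PC=3 exec 'MOV D, -4'. After: A=1 B=0 C=4 D=-4 ZF=0 PC=4
Step 5: PC=4 exec 'JMP 3'. After: A=1 B=0 C=4 D=-4 ZF=0 PC=3
Step 6: PC=3 exec 'MOV D, -4'. After: A=1 B=0 C=4 D=-4 ZF=0 PC=4
State after step 6 equals state after step 4: the program is in a cycle of length 2 and will never halt.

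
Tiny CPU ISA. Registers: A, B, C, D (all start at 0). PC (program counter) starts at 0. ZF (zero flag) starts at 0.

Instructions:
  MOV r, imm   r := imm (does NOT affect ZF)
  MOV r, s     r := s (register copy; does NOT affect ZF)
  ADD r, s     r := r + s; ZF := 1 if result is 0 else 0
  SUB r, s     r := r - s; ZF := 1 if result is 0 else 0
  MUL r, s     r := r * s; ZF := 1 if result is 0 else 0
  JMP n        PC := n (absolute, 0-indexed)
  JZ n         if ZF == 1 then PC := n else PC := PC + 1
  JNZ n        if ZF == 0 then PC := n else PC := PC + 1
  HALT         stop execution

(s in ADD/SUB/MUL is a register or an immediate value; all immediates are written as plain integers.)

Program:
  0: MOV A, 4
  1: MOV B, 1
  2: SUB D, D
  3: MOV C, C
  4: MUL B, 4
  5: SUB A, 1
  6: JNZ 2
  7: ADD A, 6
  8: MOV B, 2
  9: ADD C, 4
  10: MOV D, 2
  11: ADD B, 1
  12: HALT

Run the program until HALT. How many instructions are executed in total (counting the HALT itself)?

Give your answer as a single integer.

Answer: 28

Derivation:
Step 1: PC=0 exec 'MOV A, 4'. After: A=4 B=0 C=0 D=0 ZF=0 PC=1
Step 2: PC=1 exec 'MOV B, 1'. After: A=4 B=1 C=0 D=0 ZF=0 PC=2
Step 3: PC=2 exec 'SUB D, D'. After: A=4 B=1 C=0 D=0 ZF=1 PC=3
Step 4: PC=3 exec 'MOV C, C'. After: A=4 B=1 C=0 D=0 ZF=1 PC=4
Step 5: PC=4 exec 'MUL B, 4'. After: A=4 B=4 C=0 D=0 ZF=0 PC=5
Step 6: PC=5 exec 'SUB A, 1'. After: A=3 B=4 C=0 D=0 ZF=0 PC=6
Step 7: PC=6 exec 'JNZ 2'. After: A=3 B=4 C=0 D=0 ZF=0 PC=2
Step 8: PC=2 exec 'SUB D, D'. After: A=3 B=4 C=0 D=0 ZF=1 PC=3
Step 9: PC=3 exec 'MOV C, C'. After: A=3 B=4 C=0 D=0 ZF=1 PC=4
Step 10: PC=4 exec 'MUL B, 4'. After: A=3 B=16 C=0 D=0 ZF=0 PC=5
Step 11: PC=5 exec 'SUB A, 1'. After: A=2 B=16 C=0 D=0 ZF=0 PC=6
Step 12: PC=6 exec 'JNZ 2'. After: A=2 B=16 C=0 D=0 ZF=0 PC=2
Step 13: PC=2 exec 'SUB D, D'. After: A=2 B=16 C=0 D=0 ZF=1 PC=3
Step 14: PC=3 exec 'MOV C, C'. After: A=2 B=16 C=0 D=0 ZF=1 PC=4
Step 15: PC=4 exec 'MUL B, 4'. After: A=2 B=64 C=0 D=0 ZF=0 PC=5
Step 16: PC=5 exec 'SUB A, 1'. After: A=1 B=64 C=0 D=0 ZF=0 PC=6
Step 17: PC=6 exec 'JNZ 2'. After: A=1 B=64 C=0 D=0 ZF=0 PC=2
Step 18: PC=2 exec 'SUB D, D'. After: A=1 B=64 C=0 D=0 ZF=1 PC=3
Step 19: PC=3 exec 'MOV C, C'. After: A=1 B=64 C=0 D=0 ZF=1 PC=4
Step 20: PC=4 exec 'MUL B, 4'. After: A=1 B=256 C=0 D=0 ZF=0 PC=5
Step 21: PC=5 exec 'SUB A, 1'. After: A=0 B=256 C=0 D=0 ZF=1 PC=6
Step 22: PC=6 exec 'JNZ 2'. After: A=0 B=256 C=0 D=0 ZF=1 PC=7
Step 23: PC=7 exec 'ADD A, 6'. After: A=6 B=256 C=0 D=0 ZF=0 PC=8
Step 24: PC=8 exec 'MOV B, 2'. After: A=6 B=2 C=0 D=0 ZF=0 PC=9
Step 25: PC=9 exec 'ADD C, 4'. After: A=6 B=2 C=4 D=0 ZF=0 PC=10
Step 26: PC=10 exec 'MOV D, 2'. After: A=6 B=2 C=4 D=2 ZF=0 PC=11
Step 27: PC=11 exec 'ADD B, 1'. After: A=6 B=3 C=4 D=2 ZF=0 PC=12
Step 28: PC=12 exec 'HALT'. After: A=6 B=3 C=4 D=2 ZF=0 PC=12 HALTED
Total instructions executed: 28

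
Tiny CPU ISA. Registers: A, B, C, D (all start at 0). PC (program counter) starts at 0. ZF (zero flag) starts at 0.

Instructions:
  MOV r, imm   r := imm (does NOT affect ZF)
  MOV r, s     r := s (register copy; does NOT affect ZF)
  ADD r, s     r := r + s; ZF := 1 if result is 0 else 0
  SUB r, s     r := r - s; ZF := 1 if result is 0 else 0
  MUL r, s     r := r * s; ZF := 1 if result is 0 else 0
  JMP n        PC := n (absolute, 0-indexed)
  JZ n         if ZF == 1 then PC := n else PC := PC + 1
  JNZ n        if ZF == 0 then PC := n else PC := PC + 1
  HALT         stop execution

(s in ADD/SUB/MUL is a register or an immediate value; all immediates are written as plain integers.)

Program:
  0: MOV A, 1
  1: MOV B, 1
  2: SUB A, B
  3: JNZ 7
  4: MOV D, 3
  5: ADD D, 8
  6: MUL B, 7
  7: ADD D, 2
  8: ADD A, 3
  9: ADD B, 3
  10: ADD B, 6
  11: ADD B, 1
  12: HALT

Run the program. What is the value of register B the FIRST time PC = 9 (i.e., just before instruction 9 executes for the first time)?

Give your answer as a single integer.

Step 1: PC=0 exec 'MOV A, 1'. After: A=1 B=0 C=0 D=0 ZF=0 PC=1
Step 2: PC=1 exec 'MOV B, 1'. After: A=1 B=1 C=0 D=0 ZF=0 PC=2
Step 3: PC=2 exec 'SUB A, B'. After: A=0 B=1 C=0 D=0 ZF=1 PC=3
Step 4: PC=3 exec 'JNZ 7'. After: A=0 B=1 C=0 D=0 ZF=1 PC=4
Step 5: PC=4 exec 'MOV D, 3'. After: A=0 B=1 C=0 D=3 ZF=1 PC=5
Step 6: PC=5 exec 'ADD D, 8'. After: A=0 B=1 C=0 D=11 ZF=0 PC=6
Step 7: PC=6 exec 'MUL B, 7'. After: A=0 B=7 C=0 D=11 ZF=0 PC=7
Step 8: PC=7 exec 'ADD D, 2'. After: A=0 B=7 C=0 D=13 ZF=0 PC=8
Step 9: PC=8 exec 'ADD A, 3'. After: A=3 B=7 C=0 D=13 ZF=0 PC=9
First time PC=9: B=7

7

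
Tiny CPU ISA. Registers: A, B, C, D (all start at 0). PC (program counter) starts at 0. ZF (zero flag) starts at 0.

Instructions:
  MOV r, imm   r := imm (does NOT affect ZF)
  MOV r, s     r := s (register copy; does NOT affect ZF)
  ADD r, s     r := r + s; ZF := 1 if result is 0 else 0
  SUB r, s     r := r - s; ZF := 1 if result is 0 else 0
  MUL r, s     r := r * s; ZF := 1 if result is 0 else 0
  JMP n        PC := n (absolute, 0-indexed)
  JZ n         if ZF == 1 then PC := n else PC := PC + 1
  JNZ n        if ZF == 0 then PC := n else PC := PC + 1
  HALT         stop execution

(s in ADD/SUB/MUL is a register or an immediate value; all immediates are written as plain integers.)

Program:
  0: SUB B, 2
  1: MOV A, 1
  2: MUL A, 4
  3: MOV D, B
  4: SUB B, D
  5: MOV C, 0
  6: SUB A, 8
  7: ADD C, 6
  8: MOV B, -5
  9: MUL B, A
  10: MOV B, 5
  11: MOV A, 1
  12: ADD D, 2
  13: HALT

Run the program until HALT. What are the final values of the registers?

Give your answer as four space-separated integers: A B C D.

Step 1: PC=0 exec 'SUB B, 2'. After: A=0 B=-2 C=0 D=0 ZF=0 PC=1
Step 2: PC=1 exec 'MOV A, 1'. After: A=1 B=-2 C=0 D=0 ZF=0 PC=2
Step 3: PC=2 exec 'MUL A, 4'. After: A=4 B=-2 C=0 D=0 ZF=0 PC=3
Step 4: PC=3 exec 'MOV D, B'. After: A=4 B=-2 C=0 D=-2 ZF=0 PC=4
Step 5: PC=4 exec 'SUB B, D'. After: A=4 B=0 C=0 D=-2 ZF=1 PC=5
Step 6: PC=5 exec 'MOV C, 0'. After: A=4 B=0 C=0 D=-2 ZF=1 PC=6
Step 7: PC=6 exec 'SUB A, 8'. After: A=-4 B=0 C=0 D=-2 ZF=0 PC=7
Step 8: PC=7 exec 'ADD C, 6'. After: A=-4 B=0 C=6 D=-2 ZF=0 PC=8
Step 9: PC=8 exec 'MOV B, -5'. After: A=-4 B=-5 C=6 D=-2 ZF=0 PC=9
Step 10: PC=9 exec 'MUL B, A'. After: A=-4 B=20 C=6 D=-2 ZF=0 PC=10
Step 11: PC=10 exec 'MOV B, 5'. After: A=-4 B=5 C=6 D=-2 ZF=0 PC=11
Step 12: PC=11 exec 'MOV A, 1'. After: A=1 B=5 C=6 D=-2 ZF=0 PC=12
Step 13: PC=12 exec 'ADD D, 2'. After: A=1 B=5 C=6 D=0 ZF=1 PC=13
Step 14: PC=13 exec 'HALT'. After: A=1 B=5 C=6 D=0 ZF=1 PC=13 HALTED

Answer: 1 5 6 0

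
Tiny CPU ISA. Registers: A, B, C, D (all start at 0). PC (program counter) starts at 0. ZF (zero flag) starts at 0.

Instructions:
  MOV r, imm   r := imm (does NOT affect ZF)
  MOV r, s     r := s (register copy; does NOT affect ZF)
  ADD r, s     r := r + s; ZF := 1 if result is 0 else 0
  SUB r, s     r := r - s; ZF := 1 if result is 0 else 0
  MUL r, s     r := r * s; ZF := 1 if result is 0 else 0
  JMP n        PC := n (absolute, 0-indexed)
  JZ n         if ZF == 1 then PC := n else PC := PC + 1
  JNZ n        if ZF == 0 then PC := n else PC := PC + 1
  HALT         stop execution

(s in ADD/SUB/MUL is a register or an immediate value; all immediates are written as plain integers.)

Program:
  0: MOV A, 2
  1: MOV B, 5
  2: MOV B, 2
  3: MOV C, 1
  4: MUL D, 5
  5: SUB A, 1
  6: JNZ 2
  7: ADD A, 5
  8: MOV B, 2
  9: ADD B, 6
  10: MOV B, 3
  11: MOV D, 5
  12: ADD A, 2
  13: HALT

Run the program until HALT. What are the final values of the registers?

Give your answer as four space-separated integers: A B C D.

Step 1: PC=0 exec 'MOV A, 2'. After: A=2 B=0 C=0 D=0 ZF=0 PC=1
Step 2: PC=1 exec 'MOV B, 5'. After: A=2 B=5 C=0 D=0 ZF=0 PC=2
Step 3: PC=2 exec 'MOV B, 2'. After: A=2 B=2 C=0 D=0 ZF=0 PC=3
Step 4: PC=3 exec 'MOV C, 1'. After: A=2 B=2 C=1 D=0 ZF=0 PC=4
Step 5: PC=4 exec 'MUL D, 5'. After: A=2 B=2 C=1 D=0 ZF=1 PC=5
Step 6: PC=5 exec 'SUB A, 1'. After: A=1 B=2 C=1 D=0 ZF=0 PC=6
Step 7: PC=6 exec 'JNZ 2'. After: A=1 B=2 C=1 D=0 ZF=0 PC=2
Step 8: PC=2 exec 'MOV B, 2'. After: A=1 B=2 C=1 D=0 ZF=0 PC=3
Step 9: PC=3 exec 'MOV C, 1'. After: A=1 B=2 C=1 D=0 ZF=0 PC=4
Step 10: PC=4 exec 'MUL D, 5'. After: A=1 B=2 C=1 D=0 ZF=1 PC=5
Step 11: PC=5 exec 'SUB A, 1'. After: A=0 B=2 C=1 D=0 ZF=1 PC=6
Step 12: PC=6 exec 'JNZ 2'. After: A=0 B=2 C=1 D=0 ZF=1 PC=7
Step 13: PC=7 exec 'ADD A, 5'. After: A=5 B=2 C=1 D=0 ZF=0 PC=8
Step 14: PC=8 exec 'MOV B, 2'. After: A=5 B=2 C=1 D=0 ZF=0 PC=9
Step 15: PC=9 exec 'ADD B, 6'. After: A=5 B=8 C=1 D=0 ZF=0 PC=10
Step 16: PC=10 exec 'MOV B, 3'. After: A=5 B=3 C=1 D=0 ZF=0 PC=11
Step 17: PC=11 exec 'MOV D, 5'. After: A=5 B=3 C=1 D=5 ZF=0 PC=12
Step 18: PC=12 exec 'ADD A, 2'. After: A=7 B=3 C=1 D=5 ZF=0 PC=13
Step 19: PC=13 exec 'HALT'. After: A=7 B=3 C=1 D=5 ZF=0 PC=13 HALTED

Answer: 7 3 1 5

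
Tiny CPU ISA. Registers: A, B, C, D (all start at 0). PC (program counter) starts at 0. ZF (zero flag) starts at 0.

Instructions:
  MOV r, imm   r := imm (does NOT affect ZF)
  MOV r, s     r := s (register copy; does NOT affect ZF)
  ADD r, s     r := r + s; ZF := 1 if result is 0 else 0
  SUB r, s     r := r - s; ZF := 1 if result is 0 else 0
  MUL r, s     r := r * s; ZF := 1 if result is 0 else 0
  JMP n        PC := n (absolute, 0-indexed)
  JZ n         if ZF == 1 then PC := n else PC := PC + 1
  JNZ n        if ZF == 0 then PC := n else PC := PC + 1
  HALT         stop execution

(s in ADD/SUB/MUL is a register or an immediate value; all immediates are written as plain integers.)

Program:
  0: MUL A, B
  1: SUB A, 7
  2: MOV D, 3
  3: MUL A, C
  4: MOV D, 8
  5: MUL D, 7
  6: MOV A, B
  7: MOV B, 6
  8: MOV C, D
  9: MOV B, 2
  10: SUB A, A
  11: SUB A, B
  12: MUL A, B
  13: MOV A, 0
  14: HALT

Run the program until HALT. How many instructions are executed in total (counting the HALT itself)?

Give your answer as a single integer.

Answer: 15

Derivation:
Step 1: PC=0 exec 'MUL A, B'. After: A=0 B=0 C=0 D=0 ZF=1 PC=1
Step 2: PC=1 exec 'SUB A, 7'. After: A=-7 B=0 C=0 D=0 ZF=0 PC=2
Step 3: PC=2 exec 'MOV D, 3'. After: A=-7 B=0 C=0 D=3 ZF=0 PC=3
Step 4: PC=3 exec 'MUL A, C'. After: A=0 B=0 C=0 D=3 ZF=1 PC=4
Step 5: PC=4 exec 'MOV D, 8'. After: A=0 B=0 C=0 D=8 ZF=1 PC=5
Step 6: PC=5 exec 'MUL D, 7'. After: A=0 B=0 C=0 D=56 ZF=0 PC=6
Step 7: PC=6 exec 'MOV A, B'. After: A=0 B=0 C=0 D=56 ZF=0 PC=7
Step 8: PC=7 exec 'MOV B, 6'. After: A=0 B=6 C=0 D=56 ZF=0 PC=8
Step 9: PC=8 exec 'MOV C, D'. After: A=0 B=6 C=56 D=56 ZF=0 PC=9
Step 10: PC=9 exec 'MOV B, 2'. After: A=0 B=2 C=56 D=56 ZF=0 PC=10
Step 11: PC=10 exec 'SUB A, A'. After: A=0 B=2 C=56 D=56 ZF=1 PC=11
Step 12: PC=11 exec 'SUB A, B'. After: A=-2 B=2 C=56 D=56 ZF=0 PC=12
Step 13: PC=12 exec 'MUL A, B'. After: A=-4 B=2 C=56 D=56 ZF=0 PC=13
Step 14: PC=13 exec 'MOV A, 0'. After: A=0 B=2 C=56 D=56 ZF=0 PC=14
Step 15: PC=14 exec 'HALT'. After: A=0 B=2 C=56 D=56 ZF=0 PC=14 HALTED
Total instructions executed: 15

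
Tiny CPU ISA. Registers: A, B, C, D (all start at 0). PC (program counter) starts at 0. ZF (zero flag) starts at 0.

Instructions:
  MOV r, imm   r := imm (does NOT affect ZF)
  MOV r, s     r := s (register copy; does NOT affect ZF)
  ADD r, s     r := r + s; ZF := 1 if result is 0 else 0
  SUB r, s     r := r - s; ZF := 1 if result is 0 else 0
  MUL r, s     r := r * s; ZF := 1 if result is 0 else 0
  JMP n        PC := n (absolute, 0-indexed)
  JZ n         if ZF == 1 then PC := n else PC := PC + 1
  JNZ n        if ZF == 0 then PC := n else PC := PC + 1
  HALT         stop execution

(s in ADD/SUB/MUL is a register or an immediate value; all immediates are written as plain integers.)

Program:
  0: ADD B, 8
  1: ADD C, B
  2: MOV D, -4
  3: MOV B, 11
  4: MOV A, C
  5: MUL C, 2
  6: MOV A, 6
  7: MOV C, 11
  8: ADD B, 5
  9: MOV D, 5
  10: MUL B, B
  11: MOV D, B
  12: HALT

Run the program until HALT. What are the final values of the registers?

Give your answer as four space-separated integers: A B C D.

Step 1: PC=0 exec 'ADD B, 8'. After: A=0 B=8 C=0 D=0 ZF=0 PC=1
Step 2: PC=1 exec 'ADD C, B'. After: A=0 B=8 C=8 D=0 ZF=0 PC=2
Step 3: PC=2 exec 'MOV D, -4'. After: A=0 B=8 C=8 D=-4 ZF=0 PC=3
Step 4: PC=3 exec 'MOV B, 11'. After: A=0 B=11 C=8 D=-4 ZF=0 PC=4
Step 5: PC=4 exec 'MOV A, C'. After: A=8 B=11 C=8 D=-4 ZF=0 PC=5
Step 6: PC=5 exec 'MUL C, 2'. After: A=8 B=11 C=16 D=-4 ZF=0 PC=6
Step 7: PC=6 exec 'MOV A, 6'. After: A=6 B=11 C=16 D=-4 ZF=0 PC=7
Step 8: PC=7 exec 'MOV C, 11'. After: A=6 B=11 C=11 D=-4 ZF=0 PC=8
Step 9: PC=8 exec 'ADD B, 5'. After: A=6 B=16 C=11 D=-4 ZF=0 PC=9
Step 10: PC=9 exec 'MOV D, 5'. After: A=6 B=16 C=11 D=5 ZF=0 PC=10
Step 11: PC=10 exec 'MUL B, B'. After: A=6 B=256 C=11 D=5 ZF=0 PC=11
Step 12: PC=11 exec 'MOV D, B'. After: A=6 B=256 C=11 D=256 ZF=0 PC=12
Step 13: PC=12 exec 'HALT'. After: A=6 B=256 C=11 D=256 ZF=0 PC=12 HALTED

Answer: 6 256 11 256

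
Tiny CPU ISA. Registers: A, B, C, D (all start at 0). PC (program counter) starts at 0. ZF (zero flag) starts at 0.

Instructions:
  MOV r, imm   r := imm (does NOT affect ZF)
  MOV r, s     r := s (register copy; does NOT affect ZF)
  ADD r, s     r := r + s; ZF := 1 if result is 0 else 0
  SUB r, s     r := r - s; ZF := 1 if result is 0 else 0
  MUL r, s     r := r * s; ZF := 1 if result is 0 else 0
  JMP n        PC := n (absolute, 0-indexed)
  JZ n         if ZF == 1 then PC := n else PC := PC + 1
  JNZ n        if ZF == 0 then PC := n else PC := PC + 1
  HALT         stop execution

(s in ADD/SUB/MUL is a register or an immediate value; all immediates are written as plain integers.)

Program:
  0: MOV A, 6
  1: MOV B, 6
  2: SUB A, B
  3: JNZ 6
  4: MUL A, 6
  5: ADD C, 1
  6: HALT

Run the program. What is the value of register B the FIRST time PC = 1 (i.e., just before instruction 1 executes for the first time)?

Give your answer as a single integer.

Step 1: PC=0 exec 'MOV A, 6'. After: A=6 B=0 C=0 D=0 ZF=0 PC=1
First time PC=1: B=0

0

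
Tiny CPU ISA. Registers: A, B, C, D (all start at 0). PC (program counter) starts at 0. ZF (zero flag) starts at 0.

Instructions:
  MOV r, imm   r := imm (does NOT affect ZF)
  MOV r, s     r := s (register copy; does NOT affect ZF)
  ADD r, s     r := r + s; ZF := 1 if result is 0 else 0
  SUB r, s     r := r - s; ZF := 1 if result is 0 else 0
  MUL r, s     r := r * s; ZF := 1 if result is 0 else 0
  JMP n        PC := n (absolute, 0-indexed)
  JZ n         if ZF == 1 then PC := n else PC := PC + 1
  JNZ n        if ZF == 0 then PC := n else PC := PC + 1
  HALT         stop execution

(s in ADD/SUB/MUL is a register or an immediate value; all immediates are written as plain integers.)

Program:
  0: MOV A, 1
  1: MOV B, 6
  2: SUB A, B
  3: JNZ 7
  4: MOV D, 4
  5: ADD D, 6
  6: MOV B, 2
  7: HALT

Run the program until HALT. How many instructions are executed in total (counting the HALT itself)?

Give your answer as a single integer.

Answer: 5

Derivation:
Step 1: PC=0 exec 'MOV A, 1'. After: A=1 B=0 C=0 D=0 ZF=0 PC=1
Step 2: PC=1 exec 'MOV B, 6'. After: A=1 B=6 C=0 D=0 ZF=0 PC=2
Step 3: PC=2 exec 'SUB A, B'. After: A=-5 B=6 C=0 D=0 ZF=0 PC=3
Step 4: PC=3 exec 'JNZ 7'. After: A=-5 B=6 C=0 D=0 ZF=0 PC=7
Step 5: PC=7 exec 'HALT'. After: A=-5 B=6 C=0 D=0 ZF=0 PC=7 HALTED
Total instructions executed: 5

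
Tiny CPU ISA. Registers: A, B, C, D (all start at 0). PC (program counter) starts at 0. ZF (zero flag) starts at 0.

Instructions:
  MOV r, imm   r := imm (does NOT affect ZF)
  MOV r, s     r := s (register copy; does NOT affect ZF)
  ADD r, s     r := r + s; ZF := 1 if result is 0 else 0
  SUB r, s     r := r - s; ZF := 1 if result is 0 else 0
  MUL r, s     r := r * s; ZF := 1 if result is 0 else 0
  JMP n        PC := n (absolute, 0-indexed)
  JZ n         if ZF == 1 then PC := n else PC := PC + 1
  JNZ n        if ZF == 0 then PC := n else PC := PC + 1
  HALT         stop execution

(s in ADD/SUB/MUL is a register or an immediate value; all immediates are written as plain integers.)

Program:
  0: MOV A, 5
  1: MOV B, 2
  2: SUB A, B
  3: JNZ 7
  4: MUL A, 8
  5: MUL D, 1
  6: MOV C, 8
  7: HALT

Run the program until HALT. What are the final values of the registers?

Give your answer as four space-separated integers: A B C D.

Step 1: PC=0 exec 'MOV A, 5'. After: A=5 B=0 C=0 D=0 ZF=0 PC=1
Step 2: PC=1 exec 'MOV B, 2'. After: A=5 B=2 C=0 D=0 ZF=0 PC=2
Step 3: PC=2 exec 'SUB A, B'. After: A=3 B=2 C=0 D=0 ZF=0 PC=3
Step 4: PC=3 exec 'JNZ 7'. After: A=3 B=2 C=0 D=0 ZF=0 PC=7
Step 5: PC=7 exec 'HALT'. After: A=3 B=2 C=0 D=0 ZF=0 PC=7 HALTED

Answer: 3 2 0 0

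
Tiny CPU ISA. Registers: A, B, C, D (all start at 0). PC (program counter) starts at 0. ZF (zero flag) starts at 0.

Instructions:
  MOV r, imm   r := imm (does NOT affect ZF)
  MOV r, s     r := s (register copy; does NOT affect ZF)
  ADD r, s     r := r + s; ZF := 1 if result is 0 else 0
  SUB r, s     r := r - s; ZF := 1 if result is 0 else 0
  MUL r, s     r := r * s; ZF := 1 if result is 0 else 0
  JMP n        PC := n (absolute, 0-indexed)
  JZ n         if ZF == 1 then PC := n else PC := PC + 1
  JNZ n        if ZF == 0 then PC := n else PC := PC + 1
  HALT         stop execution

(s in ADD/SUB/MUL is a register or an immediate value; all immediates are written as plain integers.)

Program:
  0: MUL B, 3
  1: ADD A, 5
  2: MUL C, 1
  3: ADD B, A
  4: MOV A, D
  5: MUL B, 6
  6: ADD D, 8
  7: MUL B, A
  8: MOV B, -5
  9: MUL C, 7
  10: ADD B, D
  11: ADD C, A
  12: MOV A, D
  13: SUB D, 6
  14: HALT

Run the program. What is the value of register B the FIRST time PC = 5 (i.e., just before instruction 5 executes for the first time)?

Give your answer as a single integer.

Step 1: PC=0 exec 'MUL B, 3'. After: A=0 B=0 C=0 D=0 ZF=1 PC=1
Step 2: PC=1 exec 'ADD A, 5'. After: A=5 B=0 C=0 D=0 ZF=0 PC=2
Step 3: PC=2 exec 'MUL C, 1'. After: A=5 B=0 C=0 D=0 ZF=1 PC=3
Step 4: PC=3 exec 'ADD B, A'. After: A=5 B=5 C=0 D=0 ZF=0 PC=4
Step 5: PC=4 exec 'MOV A, D'. After: A=0 B=5 C=0 D=0 ZF=0 PC=5
First time PC=5: B=5

5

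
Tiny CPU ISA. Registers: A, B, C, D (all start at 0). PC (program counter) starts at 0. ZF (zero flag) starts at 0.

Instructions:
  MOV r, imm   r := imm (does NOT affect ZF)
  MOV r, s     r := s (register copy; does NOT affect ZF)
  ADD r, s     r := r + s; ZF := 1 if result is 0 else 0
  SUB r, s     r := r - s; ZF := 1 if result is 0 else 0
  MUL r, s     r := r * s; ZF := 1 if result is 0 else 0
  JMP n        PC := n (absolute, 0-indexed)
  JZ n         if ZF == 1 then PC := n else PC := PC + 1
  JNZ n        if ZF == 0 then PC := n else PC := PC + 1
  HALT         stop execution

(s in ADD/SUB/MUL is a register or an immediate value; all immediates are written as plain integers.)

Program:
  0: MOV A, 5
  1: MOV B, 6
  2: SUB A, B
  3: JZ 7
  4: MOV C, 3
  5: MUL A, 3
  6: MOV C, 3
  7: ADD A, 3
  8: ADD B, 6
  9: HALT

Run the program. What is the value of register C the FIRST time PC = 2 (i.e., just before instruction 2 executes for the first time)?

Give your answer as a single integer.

Step 1: PC=0 exec 'MOV A, 5'. After: A=5 B=0 C=0 D=0 ZF=0 PC=1
Step 2: PC=1 exec 'MOV B, 6'. After: A=5 B=6 C=0 D=0 ZF=0 PC=2
First time PC=2: C=0

0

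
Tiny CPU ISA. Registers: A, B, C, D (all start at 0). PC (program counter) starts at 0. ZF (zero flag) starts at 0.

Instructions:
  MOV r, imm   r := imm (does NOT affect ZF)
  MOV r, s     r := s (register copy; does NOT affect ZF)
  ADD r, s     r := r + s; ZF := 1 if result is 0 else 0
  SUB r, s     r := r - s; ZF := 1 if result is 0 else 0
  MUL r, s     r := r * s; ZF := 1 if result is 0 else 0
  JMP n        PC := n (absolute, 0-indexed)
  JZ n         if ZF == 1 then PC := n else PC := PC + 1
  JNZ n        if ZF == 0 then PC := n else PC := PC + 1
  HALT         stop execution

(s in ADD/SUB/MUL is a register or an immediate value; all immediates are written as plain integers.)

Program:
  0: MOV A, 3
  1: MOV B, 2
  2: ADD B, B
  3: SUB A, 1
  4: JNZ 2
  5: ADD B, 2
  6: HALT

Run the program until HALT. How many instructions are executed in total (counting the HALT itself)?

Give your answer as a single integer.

Answer: 13

Derivation:
Step 1: PC=0 exec 'MOV A, 3'. After: A=3 B=0 C=0 D=0 ZF=0 PC=1
Step 2: PC=1 exec 'MOV B, 2'. After: A=3 B=2 C=0 D=0 ZF=0 PC=2
Step 3: PC=2 exec 'ADD B, B'. After: A=3 B=4 C=0 D=0 ZF=0 PC=3
Step 4: PC=3 exec 'SUB A, 1'. After: A=2 B=4 C=0 D=0 ZF=0 PC=4
Step 5: PC=4 exec 'JNZ 2'. After: A=2 B=4 C=0 D=0 ZF=0 PC=2
Step 6: PC=2 exec 'ADD B, B'. After: A=2 B=8 C=0 D=0 ZF=0 PC=3
Step 7: PC=3 exec 'SUB A, 1'. After: A=1 B=8 C=0 D=0 ZF=0 PC=4
Step 8: PC=4 exec 'JNZ 2'. After: A=1 B=8 C=0 D=0 ZF=0 PC=2
Step 9: PC=2 exec 'ADD B, B'. After: A=1 B=16 C=0 D=0 ZF=0 PC=3
Step 10: PC=3 exec 'SUB A, 1'. After: A=0 B=16 C=0 D=0 ZF=1 PC=4
Step 11: PC=4 exec 'JNZ 2'. After: A=0 B=16 C=0 D=0 ZF=1 PC=5
Step 12: PC=5 exec 'ADD B, 2'. After: A=0 B=18 C=0 D=0 ZF=0 PC=6
Step 13: PC=6 exec 'HALT'. After: A=0 B=18 C=0 D=0 ZF=0 PC=6 HALTED
Total instructions executed: 13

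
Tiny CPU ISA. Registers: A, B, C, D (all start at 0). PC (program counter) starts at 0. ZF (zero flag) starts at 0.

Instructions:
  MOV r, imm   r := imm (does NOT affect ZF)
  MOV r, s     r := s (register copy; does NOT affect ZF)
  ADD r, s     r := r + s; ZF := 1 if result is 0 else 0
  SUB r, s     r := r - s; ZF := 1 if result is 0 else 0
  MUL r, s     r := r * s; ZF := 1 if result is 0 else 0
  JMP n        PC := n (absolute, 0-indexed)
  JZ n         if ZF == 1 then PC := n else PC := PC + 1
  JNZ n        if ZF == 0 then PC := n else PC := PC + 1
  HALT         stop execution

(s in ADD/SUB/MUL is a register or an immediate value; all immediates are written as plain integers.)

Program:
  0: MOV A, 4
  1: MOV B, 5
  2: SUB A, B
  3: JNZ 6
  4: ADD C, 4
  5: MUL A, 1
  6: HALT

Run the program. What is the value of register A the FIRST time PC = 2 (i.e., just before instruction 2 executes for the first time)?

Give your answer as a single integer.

Step 1: PC=0 exec 'MOV A, 4'. After: A=4 B=0 C=0 D=0 ZF=0 PC=1
Step 2: PC=1 exec 'MOV B, 5'. After: A=4 B=5 C=0 D=0 ZF=0 PC=2
First time PC=2: A=4

4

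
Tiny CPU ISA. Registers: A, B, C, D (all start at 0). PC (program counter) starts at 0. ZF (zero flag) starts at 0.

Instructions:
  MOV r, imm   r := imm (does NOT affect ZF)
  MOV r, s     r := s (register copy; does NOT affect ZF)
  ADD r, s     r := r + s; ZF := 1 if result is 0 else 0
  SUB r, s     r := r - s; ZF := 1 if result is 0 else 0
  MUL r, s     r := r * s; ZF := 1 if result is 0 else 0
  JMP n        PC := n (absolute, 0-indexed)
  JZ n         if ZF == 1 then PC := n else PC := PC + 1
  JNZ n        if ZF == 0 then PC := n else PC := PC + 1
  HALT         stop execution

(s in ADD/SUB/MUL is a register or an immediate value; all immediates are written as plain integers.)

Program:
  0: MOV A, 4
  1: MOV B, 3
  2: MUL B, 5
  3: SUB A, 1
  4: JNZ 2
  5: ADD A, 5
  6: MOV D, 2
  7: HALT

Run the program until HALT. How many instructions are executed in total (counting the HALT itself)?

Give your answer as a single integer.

Step 1: PC=0 exec 'MOV A, 4'. After: A=4 B=0 C=0 D=0 ZF=0 PC=1
Step 2: PC=1 exec 'MOV B, 3'. After: A=4 B=3 C=0 D=0 ZF=0 PC=2
Step 3: PC=2 exec 'MUL B, 5'. After: A=4 B=15 C=0 D=0 ZF=0 PC=3
Step 4: PC=3 exec 'SUB A, 1'. After: A=3 B=15 C=0 D=0 ZF=0 PC=4
Step 5: PC=4 exec 'JNZ 2'. After: A=3 B=15 C=0 D=0 ZF=0 PC=2
Step 6: PC=2 exec 'MUL B, 5'. After: A=3 B=75 C=0 D=0 ZF=0 PC=3
Step 7: PC=3 exec 'SUB A, 1'. After: A=2 B=75 C=0 D=0 ZF=0 PC=4
Step 8: PC=4 exec 'JNZ 2'. After: A=2 B=75 C=0 D=0 ZF=0 PC=2
Step 9: PC=2 exec 'MUL B, 5'. After: A=2 B=375 C=0 D=0 ZF=0 PC=3
Step 10: PC=3 exec 'SUB A, 1'. After: A=1 B=375 C=0 D=0 ZF=0 PC=4
Step 11: PC=4 exec 'JNZ 2'. After: A=1 B=375 C=0 D=0 ZF=0 PC=2
Step 12: PC=2 exec 'MUL B, 5'. After: A=1 B=1875 C=0 D=0 ZF=0 PC=3
Step 13: PC=3 exec 'SUB A, 1'. After: A=0 B=1875 C=0 D=0 ZF=1 PC=4
Step 14: PC=4 exec 'JNZ 2'. After: A=0 B=1875 C=0 D=0 ZF=1 PC=5
Step 15: PC=5 exec 'ADD A, 5'. After: A=5 B=1875 C=0 D=0 ZF=0 PC=6
Step 16: PC=6 exec 'MOV D, 2'. After: A=5 B=1875 C=0 D=2 ZF=0 PC=7
Step 17: PC=7 exec 'HALT'. After: A=5 B=1875 C=0 D=2 ZF=0 PC=7 HALTED
Total instructions executed: 17

Answer: 17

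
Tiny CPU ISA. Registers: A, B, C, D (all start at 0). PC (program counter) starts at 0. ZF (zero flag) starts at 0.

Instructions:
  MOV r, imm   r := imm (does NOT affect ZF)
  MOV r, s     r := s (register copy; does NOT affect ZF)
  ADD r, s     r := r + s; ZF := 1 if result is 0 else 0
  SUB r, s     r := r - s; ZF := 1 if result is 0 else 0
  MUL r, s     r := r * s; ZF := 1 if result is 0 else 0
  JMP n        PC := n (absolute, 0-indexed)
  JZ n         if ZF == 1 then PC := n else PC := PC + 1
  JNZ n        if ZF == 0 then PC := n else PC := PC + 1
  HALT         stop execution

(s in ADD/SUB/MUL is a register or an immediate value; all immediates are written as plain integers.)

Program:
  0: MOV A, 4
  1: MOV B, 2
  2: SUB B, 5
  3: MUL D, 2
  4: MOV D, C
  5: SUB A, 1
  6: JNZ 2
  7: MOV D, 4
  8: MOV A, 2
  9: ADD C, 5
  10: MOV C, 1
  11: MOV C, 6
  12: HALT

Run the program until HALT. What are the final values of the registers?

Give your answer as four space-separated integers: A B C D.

Answer: 2 -18 6 4

Derivation:
Step 1: PC=0 exec 'MOV A, 4'. After: A=4 B=0 C=0 D=0 ZF=0 PC=1
Step 2: PC=1 exec 'MOV B, 2'. After: A=4 B=2 C=0 D=0 ZF=0 PC=2
Step 3: PC=2 exec 'SUB B, 5'. After: A=4 B=-3 C=0 D=0 ZF=0 PC=3
Step 4: PC=3 exec 'MUL D, 2'. After: A=4 B=-3 C=0 D=0 ZF=1 PC=4
Step 5: PC=4 exec 'MOV D, C'. After: A=4 B=-3 C=0 D=0 ZF=1 PC=5
Step 6: PC=5 exec 'SUB A, 1'. After: A=3 B=-3 C=0 D=0 ZF=0 PC=6
Step 7: PC=6 exec 'JNZ 2'. After: A=3 B=-3 C=0 D=0 ZF=0 PC=2
Step 8: PC=2 exec 'SUB B, 5'. After: A=3 B=-8 C=0 D=0 ZF=0 PC=3
Step 9: PC=3 exec 'MUL D, 2'. After: A=3 B=-8 C=0 D=0 ZF=1 PC=4
Step 10: PC=4 exec 'MOV D, C'. After: A=3 B=-8 C=0 D=0 ZF=1 PC=5
Step 11: PC=5 exec 'SUB A, 1'. After: A=2 B=-8 C=0 D=0 ZF=0 PC=6
Step 12: PC=6 exec 'JNZ 2'. After: A=2 B=-8 C=0 D=0 ZF=0 PC=2
Step 13: PC=2 exec 'SUB B, 5'. After: A=2 B=-13 C=0 D=0 ZF=0 PC=3
Step 14: PC=3 exec 'MUL D, 2'. After: A=2 B=-13 C=0 D=0 ZF=1 PC=4
Step 15: PC=4 exec 'MOV D, C'. After: A=2 B=-13 C=0 D=0 ZF=1 PC=5
Step 16: PC=5 exec 'SUB A, 1'. After: A=1 B=-13 C=0 D=0 ZF=0 PC=6
Step 17: PC=6 exec 'JNZ 2'. After: A=1 B=-13 C=0 D=0 ZF=0 PC=2
Step 18: PC=2 exec 'SUB B, 5'. After: A=1 B=-18 C=0 D=0 ZF=0 PC=3
Step 19: PC=3 exec 'MUL D, 2'. After: A=1 B=-18 C=0 D=0 ZF=1 PC=4
Step 20: PC=4 exec 'MOV D, C'. After: A=1 B=-18 C=0 D=0 ZF=1 PC=5
Step 21: PC=5 exec 'SUB A, 1'. After: A=0 B=-18 C=0 D=0 ZF=1 PC=6
Step 22: PC=6 exec 'JNZ 2'. After: A=0 B=-18 C=0 D=0 ZF=1 PC=7
Step 23: PC=7 exec 'MOV D, 4'. After: A=0 B=-18 C=0 D=4 ZF=1 PC=8
Step 24: PC=8 exec 'MOV A, 2'. After: A=2 B=-18 C=0 D=4 ZF=1 PC=9
Step 25: PC=9 exec 'ADD C, 5'. After: A=2 B=-18 C=5 D=4 ZF=0 PC=10
Step 26: PC=10 exec 'MOV C, 1'. After: A=2 B=-18 C=1 D=4 ZF=0 PC=11
Step 27: PC=11 exec 'MOV C, 6'. After: A=2 B=-18 C=6 D=4 ZF=0 PC=12
Step 28: PC=12 exec 'HALT'. After: A=2 B=-18 C=6 D=4 ZF=0 PC=12 HALTED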